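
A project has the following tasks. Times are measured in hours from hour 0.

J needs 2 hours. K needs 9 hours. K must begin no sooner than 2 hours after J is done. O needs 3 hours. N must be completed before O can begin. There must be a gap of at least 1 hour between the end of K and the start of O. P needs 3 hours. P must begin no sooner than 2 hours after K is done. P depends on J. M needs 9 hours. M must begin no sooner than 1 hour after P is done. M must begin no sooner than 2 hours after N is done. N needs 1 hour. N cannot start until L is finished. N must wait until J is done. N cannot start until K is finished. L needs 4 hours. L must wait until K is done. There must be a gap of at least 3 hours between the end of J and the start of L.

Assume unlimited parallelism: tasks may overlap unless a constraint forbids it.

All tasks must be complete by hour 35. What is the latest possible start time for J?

6

To finish by hour 35, M (duration 9) must start no later than hour 26.
O has no dependents, so it just needs to finish by hour 35. Starting by 35 − 3 = hour 32 achieves that.
N feeds M (must start by hour 26, minus 2-hour gap → hour 24); O (must start by hour 32). Taking the minimum, N must finish by hour 24 and start by 24 − 1 = hour 23.
Since N (must start by hour 23) depends on it, L must finish by hour 23. Backing off its 4-hour duration gives a latest start of hour 19.
Since M (must start by hour 26, minus 1-hour gap → hour 25) depends on it, P must finish by hour 25. Backing off its 3-hour duration gives a latest start of hour 22.
K has several dependents: L (must start by hour 19); N (must start by hour 23); O (must start by hour 32, minus 1-hour gap → hour 31); P (must start by hour 22, minus 2-hour gap → hour 20). The earliest of those limits is hour 19, so K must start by 19 − 9 = hour 10.
J feeds K (must start by hour 10, minus 2-hour gap → hour 8); L (must start by hour 19, minus 3-hour gap → hour 16); N (must start by hour 23); P (must start by hour 22). Taking the minimum, J must finish by hour 8 and start by 8 − 2 = hour 6.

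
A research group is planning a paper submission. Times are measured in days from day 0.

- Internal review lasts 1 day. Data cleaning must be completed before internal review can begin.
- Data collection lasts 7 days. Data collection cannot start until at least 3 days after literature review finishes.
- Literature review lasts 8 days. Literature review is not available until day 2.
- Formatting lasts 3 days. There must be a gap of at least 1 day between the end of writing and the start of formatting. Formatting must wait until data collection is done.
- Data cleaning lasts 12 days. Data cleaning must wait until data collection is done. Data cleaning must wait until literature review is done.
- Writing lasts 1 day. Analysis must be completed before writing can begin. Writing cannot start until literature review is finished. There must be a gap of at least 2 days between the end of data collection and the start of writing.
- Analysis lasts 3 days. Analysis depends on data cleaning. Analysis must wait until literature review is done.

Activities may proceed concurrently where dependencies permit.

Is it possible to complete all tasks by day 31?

Literature review waits on its own release at day 2, so it starts at day 2 and finishes at 2 + 8 = day 10.
Data collection waits on literature review (finishes day 10, plus 3-day gap → day 13), so it starts at day 13 and finishes at 13 + 7 = day 20.
For data cleaning: data collection (finishes day 20); literature review (finishes day 10). Taking the maximum gives a start of day 20, and it finishes at 20 + 12 = day 32.
Internal review waits on data cleaning (finishes day 32), so it starts at day 32 and finishes at 32 + 1 = day 33.
Analysis has to wait for data cleaning (finishes day 32); literature review (finishes day 10). The latest of these is day 32, so analysis runs day 32 to 32 + 3 = day 35.
For writing: analysis (finishes day 35); literature review (finishes day 10); data collection (finishes day 20, plus 2-day gap → day 22). Taking the maximum gives a start of day 35, and it finishes at 35 + 1 = day 36.
Formatting has to wait for writing (finishes day 36, plus 1-day gap → day 37); data collection (finishes day 20). The latest of these is day 37, so formatting runs day 37 to 37 + 3 = day 40.
The earliest everything can be done is day 40, which is after the deadline of 31, so it is not possible.

No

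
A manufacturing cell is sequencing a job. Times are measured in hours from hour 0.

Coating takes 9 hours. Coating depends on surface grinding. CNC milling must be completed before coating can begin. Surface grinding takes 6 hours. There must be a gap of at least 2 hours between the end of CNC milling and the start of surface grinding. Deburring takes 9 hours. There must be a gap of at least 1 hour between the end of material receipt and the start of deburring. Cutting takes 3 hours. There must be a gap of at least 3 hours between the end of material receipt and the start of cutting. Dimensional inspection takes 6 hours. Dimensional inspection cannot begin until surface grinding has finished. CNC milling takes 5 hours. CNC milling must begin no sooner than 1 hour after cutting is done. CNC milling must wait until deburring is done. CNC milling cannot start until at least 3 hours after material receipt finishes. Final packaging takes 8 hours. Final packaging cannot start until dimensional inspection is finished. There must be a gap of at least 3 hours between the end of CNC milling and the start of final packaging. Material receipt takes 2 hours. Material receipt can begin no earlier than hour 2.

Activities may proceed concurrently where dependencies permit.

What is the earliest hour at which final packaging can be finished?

After its own release at hour 2, material receipt can start at hour 2 and finishes at hour 4.
After material receipt (finishes hour 4, plus 1-hour gap → hour 5), deburring can start at hour 5 and finishes at hour 14.
Cutting waits on material receipt (finishes hour 4, plus 3-hour gap → hour 7), so it starts at hour 7 and finishes at 7 + 3 = hour 10.
CNC milling cannot start until cutting (finishes hour 10, plus 1-hour gap → hour 11); deburring (finishes hour 14); material receipt (finishes hour 4, plus 3-hour gap → hour 7). The controlling bound is hour 14, so CNC milling finishes at 14 + 5 = hour 19.
After CNC milling (finishes hour 19, plus 2-hour gap → hour 21), surface grinding can start at hour 21 and finishes at hour 27.
Dimensional inspection cannot begin until surface grinding (finishes hour 27). It runs from hour 27 to 27 + 6 = hour 33.
Final packaging needs all of dimensional inspection (finishes hour 33); CNC milling (finishes hour 19, plus 3-hour gap → hour 22). That puts its earliest start at hour 33; it finishes at 33 + 8 = hour 41.

41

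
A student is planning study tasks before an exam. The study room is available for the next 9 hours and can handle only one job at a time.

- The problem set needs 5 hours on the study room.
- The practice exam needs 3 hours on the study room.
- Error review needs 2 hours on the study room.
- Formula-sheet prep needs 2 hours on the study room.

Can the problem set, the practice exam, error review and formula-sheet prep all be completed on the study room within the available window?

No

Running back to back, the jobs need 5 + 3 + 2 + 2 = 12 hours on the study room.
Since 12 > 9, they cannot all fit.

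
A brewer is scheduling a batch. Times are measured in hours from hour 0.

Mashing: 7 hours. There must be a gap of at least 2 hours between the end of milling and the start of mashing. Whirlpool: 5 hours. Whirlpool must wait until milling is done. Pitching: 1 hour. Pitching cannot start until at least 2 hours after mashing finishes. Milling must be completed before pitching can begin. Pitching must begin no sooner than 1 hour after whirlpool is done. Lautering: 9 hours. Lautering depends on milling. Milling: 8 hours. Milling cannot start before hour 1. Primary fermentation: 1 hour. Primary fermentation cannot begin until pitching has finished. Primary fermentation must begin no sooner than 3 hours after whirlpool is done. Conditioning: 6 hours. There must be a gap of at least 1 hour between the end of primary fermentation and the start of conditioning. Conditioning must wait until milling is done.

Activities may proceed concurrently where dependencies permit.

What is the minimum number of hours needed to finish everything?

Milling cannot begin until its own release at hour 1. It runs from hour 1 to 1 + 8 = hour 9.
Whirlpool waits on milling (finishes hour 9), so it starts at hour 9 and finishes at 9 + 5 = hour 14.
After milling (finishes hour 9), lautering can start at hour 9 and finishes at hour 18.
Mashing cannot begin until milling (finishes hour 9, plus 2-hour gap → hour 11). It runs from hour 11 to 11 + 7 = hour 18.
For pitching: mashing (finishes hour 18, plus 2-hour gap → hour 20); milling (finishes hour 9); whirlpool (finishes hour 14, plus 1-hour gap → hour 15). Taking the maximum gives a start of hour 20, and it finishes at 20 + 1 = hour 21.
Primary fermentation needs all of pitching (finishes hour 21); whirlpool (finishes hour 14, plus 3-hour gap → hour 17). That puts its earliest start at hour 21; it finishes at 21 + 1 = hour 22.
Conditioning needs all of primary fermentation (finishes hour 22, plus 1-hour gap → hour 23); milling (finishes hour 9). That puts its earliest start at hour 23; it finishes at 23 + 6 = hour 29.
All tasks are finished once the last one completes. Finish times: Milling at 9, Mashing at 18, Lautering at 18, Whirlpool at 14, Pitching at 21, Primary fermentation at 22, Conditioning at 29. The latest is hour 29.

29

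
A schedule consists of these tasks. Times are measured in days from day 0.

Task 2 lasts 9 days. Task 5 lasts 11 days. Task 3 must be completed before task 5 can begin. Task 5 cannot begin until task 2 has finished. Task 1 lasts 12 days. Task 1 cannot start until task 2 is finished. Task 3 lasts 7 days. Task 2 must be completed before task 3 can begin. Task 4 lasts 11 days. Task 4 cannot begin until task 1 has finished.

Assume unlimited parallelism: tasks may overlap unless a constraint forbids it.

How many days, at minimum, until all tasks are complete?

Nothing blocks task 2, so it runs from day 0 to day 9.
After task 2 (finishes day 9), task 3 can start at day 9 and finishes at day 16.
Task 5 cannot start until task 3 (finishes day 16); task 2 (finishes day 9). The controlling bound is day 16, so task 5 finishes at 16 + 11 = day 27.
Task 1 cannot begin until task 2 (finishes day 9). It runs from day 9 to 9 + 12 = day 21.
Task 4 cannot begin until task 1 (finishes day 21). It runs from day 21 to 21 + 11 = day 32.
All tasks are finished once the last one completes. Finish times: Task 1 at 21, Task 2 at 9, Task 3 at 16, Task 4 at 32, Task 5 at 27. The latest is day 32.

32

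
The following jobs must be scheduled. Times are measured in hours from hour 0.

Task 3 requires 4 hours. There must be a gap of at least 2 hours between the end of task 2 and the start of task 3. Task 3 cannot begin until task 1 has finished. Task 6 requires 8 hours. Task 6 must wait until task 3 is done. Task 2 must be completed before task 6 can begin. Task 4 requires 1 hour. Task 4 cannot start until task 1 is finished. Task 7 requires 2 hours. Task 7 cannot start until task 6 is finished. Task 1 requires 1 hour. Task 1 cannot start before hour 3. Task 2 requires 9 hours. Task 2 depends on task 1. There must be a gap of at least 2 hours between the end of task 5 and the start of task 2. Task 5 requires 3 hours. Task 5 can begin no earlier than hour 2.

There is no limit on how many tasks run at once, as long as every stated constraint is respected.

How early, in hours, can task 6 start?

Task 5 cannot begin until its own release at hour 2. It runs from hour 2 to 2 + 3 = hour 5.
Task 1 waits on its own release at hour 3, so it starts at hour 3 and finishes at 3 + 1 = hour 4.
For task 2: task 1 (finishes hour 4); task 5 (finishes hour 5, plus 2-hour gap → hour 7). Taking the maximum gives a start of hour 7, and it finishes at 7 + 9 = hour 16.
Task 3 cannot start until task 2 (finishes hour 16, plus 2-hour gap → hour 18); task 1 (finishes hour 4). The controlling bound is hour 18, so task 3 finishes at 18 + 4 = hour 22.
Task 6 waits on task 3 (finishes hour 22); task 2 (finishes hour 16). The latest of these is hour 22, which is the earliest task 6 can start.

22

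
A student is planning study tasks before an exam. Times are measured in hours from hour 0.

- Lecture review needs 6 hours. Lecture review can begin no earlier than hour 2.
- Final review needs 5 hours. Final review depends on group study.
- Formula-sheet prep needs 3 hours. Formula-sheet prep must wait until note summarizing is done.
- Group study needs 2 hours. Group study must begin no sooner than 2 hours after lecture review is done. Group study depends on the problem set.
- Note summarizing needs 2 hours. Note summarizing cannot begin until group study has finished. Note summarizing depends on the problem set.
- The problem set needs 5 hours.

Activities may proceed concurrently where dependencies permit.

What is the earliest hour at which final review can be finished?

17

The problem set has no prerequisites, so it starts at hour 0 and finishes at hour 5.
Lecture review cannot begin until its own release at hour 2. It runs from hour 2 to 2 + 6 = hour 8.
Group study has to wait for lecture review (finishes hour 8, plus 2-hour gap → hour 10); the problem set (finishes hour 5). The latest of these is hour 10, so group study runs hour 10 to 10 + 2 = hour 12.
Final review cannot begin until group study (finishes hour 12). It runs from hour 12 to 12 + 5 = hour 17.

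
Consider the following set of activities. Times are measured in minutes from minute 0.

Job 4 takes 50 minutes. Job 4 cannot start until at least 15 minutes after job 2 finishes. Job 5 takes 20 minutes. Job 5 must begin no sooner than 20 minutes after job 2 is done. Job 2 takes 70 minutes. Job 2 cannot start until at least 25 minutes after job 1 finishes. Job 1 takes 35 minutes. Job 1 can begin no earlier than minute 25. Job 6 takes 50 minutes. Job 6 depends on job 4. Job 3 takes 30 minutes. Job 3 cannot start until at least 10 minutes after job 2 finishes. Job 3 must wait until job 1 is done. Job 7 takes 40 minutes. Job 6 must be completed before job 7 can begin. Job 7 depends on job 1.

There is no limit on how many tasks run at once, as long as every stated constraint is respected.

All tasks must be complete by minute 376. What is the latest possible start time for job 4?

236

Job 7 has no dependents, so it just needs to finish by minute 376. Starting by 376 − 40 = minute 336 achieves that.
Job 6 feeds into job 7 (must start by minute 336); so job 6 must finish by minute 336 and therefore start by minute 286.
Job 4 must finish before job 6 (must start by minute 286). With a 50-minute duration, job 4 must start by 286 − 50 = minute 236.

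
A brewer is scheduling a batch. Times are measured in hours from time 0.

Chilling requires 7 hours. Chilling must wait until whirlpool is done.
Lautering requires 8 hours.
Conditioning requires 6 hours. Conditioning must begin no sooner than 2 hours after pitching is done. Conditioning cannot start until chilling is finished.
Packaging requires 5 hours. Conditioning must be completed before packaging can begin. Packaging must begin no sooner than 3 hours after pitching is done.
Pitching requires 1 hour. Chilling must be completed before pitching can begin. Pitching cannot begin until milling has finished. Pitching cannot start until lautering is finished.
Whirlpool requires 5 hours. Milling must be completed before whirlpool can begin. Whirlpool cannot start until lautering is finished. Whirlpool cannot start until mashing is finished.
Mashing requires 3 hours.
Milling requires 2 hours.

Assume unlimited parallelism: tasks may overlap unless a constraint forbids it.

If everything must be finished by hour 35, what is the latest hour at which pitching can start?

Packaging has no dependents, so it just needs to finish by hour 35. Starting by 35 − 5 = hour 30 achieves that.
Conditioning must finish before packaging (must start by hour 30). With a 6-hour duration, conditioning must start by 30 − 6 = hour 24.
Pitching must finish in time for conditioning (must start by hour 24, minus 2-hour gap → hour 22); packaging (must start by hour 30, minus 3-hour gap → hour 27). The tightest is hour 22, so pitching must start by 22 − 1 = hour 21.

21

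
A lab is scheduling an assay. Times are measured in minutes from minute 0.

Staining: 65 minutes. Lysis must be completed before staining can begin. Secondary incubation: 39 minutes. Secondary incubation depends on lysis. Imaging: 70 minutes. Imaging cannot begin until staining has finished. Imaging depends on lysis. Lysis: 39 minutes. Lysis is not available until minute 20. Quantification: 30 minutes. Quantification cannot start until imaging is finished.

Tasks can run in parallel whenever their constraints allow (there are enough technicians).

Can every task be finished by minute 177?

After its own release at minute 20, lysis can start at minute 20 and finishes at minute 59.
Secondary incubation cannot begin until lysis (finishes minute 59). It runs from minute 59 to 59 + 39 = minute 98.
Staining waits on lysis (finishes minute 59), so it starts at minute 59 and finishes at 59 + 65 = minute 124.
Imaging has to wait for staining (finishes minute 124); lysis (finishes minute 59). The latest of these is minute 124, so imaging runs minute 124 to 124 + 70 = minute 194.
Quantification cannot begin until imaging (finishes minute 194). It runs from minute 194 to 194 + 30 = minute 224.
The earliest everything can be done is minute 224, which is after the deadline of 177, so it is not possible.

No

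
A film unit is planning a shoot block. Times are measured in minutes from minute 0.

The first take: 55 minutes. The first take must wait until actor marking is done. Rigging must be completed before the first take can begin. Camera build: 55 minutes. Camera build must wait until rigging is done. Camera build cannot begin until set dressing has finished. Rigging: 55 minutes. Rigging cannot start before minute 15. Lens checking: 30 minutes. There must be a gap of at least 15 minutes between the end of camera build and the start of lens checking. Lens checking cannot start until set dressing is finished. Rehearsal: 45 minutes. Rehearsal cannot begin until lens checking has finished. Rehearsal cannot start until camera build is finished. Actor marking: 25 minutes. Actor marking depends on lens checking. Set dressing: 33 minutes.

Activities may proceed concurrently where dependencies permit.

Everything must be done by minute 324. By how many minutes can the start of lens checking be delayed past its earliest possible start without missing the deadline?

Set dressing has no prerequisites, so it starts at minute 0 and finishes at minute 33.
After its own release at minute 15, rigging can start at minute 15 and finishes at minute 70.
Camera build has to wait for rigging (finishes minute 70); set dressing (finishes minute 33). The latest of these is minute 70, so camera build runs minute 70 to 70 + 55 = minute 125.
Lens checking cannot start until camera build (finishes minute 125, plus 15-minute gap → minute 140); set dressing (finishes minute 33). The controlling bound is minute 140, so lens checking finishes at 140 + 30 = minute 170.

Working backward from the deadline:
To finish by minute 324, the first take (duration 55) must start no later than minute 269.
Actor marking must finish before the first take (must start by minute 269). With a 25-minute duration, actor marking must start by 269 − 25 = minute 244.
Nothing follows rehearsal; the deadline of minute 324 is its only limit. It must start by 324 − 45 = minute 279.
Lens checking must finish in time for actor marking (must start by minute 244); rehearsal (must start by minute 279). The tightest is minute 244, so lens checking must start by 244 − 30 = minute 214.
So lens checking can start as early as minute 140 and as late as minute 214, giving 214 − 140 = 74 minutes of slack.

74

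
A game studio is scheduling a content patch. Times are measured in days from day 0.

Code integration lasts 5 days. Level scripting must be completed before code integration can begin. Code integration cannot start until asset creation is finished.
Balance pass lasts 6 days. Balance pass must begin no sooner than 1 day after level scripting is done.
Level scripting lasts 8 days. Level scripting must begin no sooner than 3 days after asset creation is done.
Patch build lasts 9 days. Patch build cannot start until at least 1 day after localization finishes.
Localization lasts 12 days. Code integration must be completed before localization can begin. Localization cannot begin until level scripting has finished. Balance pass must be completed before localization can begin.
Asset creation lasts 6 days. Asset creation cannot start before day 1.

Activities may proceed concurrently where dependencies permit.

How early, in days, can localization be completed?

Asset creation waits on its own release at day 1, so it starts at day 1 and finishes at 1 + 6 = day 7.
After asset creation (finishes day 7, plus 3-day gap → day 10), level scripting can start at day 10 and finishes at day 18.
Balance pass cannot begin until level scripting (finishes day 18, plus 1-day gap → day 19). It runs from day 19 to 19 + 6 = day 25.
Code integration needs all of level scripting (finishes day 18); asset creation (finishes day 7). That puts its earliest start at day 18; it finishes at 18 + 5 = day 23.
Localization has to wait for code integration (finishes day 23); level scripting (finishes day 18); balance pass (finishes day 25). The latest of these is day 25, so localization runs day 25 to 25 + 12 = day 37.

37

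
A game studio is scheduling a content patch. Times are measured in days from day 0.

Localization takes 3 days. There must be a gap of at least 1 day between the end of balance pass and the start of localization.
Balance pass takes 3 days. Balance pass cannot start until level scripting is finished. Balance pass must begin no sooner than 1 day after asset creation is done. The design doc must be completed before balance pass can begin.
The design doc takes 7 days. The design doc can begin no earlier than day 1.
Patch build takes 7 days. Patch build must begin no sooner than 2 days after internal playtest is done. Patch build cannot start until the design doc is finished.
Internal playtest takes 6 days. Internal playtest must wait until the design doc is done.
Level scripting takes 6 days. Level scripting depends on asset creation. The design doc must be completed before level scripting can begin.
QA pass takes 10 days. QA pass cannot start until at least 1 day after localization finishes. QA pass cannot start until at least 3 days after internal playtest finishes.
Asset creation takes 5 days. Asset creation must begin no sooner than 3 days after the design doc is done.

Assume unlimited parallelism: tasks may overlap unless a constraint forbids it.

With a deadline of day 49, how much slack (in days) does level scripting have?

9

The design doc waits on its own release at day 1, so it starts at day 1 and finishes at 1 + 7 = day 8.
After the design doc (finishes day 8, plus 3-day gap → day 11), asset creation can start at day 11 and finishes at day 16.
For level scripting: asset creation (finishes day 16); the design doc (finishes day 8). Taking the maximum gives a start of day 16, and it finishes at 16 + 6 = day 22.

Working backward from the deadline:
To finish by day 49, QA pass (duration 10) must start no later than day 39.
Localization feeds into QA pass (must start by day 39, minus 1-day gap → day 38); so localization must finish by day 38 and therefore start by day 35.
Balance pass feeds into localization (must start by day 35, minus 1-day gap → day 34); so balance pass must finish by day 34 and therefore start by day 31.
Level scripting has to be done before balance pass (must start by day 31). That means finishing by day 31, i.e. starting by 31 − 6 = day 25.
So level scripting can start as early as day 16 and as late as day 25, giving 25 − 16 = 9 days of slack.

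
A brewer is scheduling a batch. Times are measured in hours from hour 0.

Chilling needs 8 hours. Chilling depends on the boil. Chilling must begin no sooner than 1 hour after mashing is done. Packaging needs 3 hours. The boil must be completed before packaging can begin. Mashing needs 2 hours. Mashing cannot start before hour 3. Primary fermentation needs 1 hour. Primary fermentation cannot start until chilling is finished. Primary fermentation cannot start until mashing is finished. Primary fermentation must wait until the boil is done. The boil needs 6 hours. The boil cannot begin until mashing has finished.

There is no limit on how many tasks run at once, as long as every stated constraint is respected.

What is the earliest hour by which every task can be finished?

Mashing waits on its own release at hour 3, so it starts at hour 3 and finishes at 3 + 2 = hour 5.
After mashing (finishes hour 5), the boil can start at hour 5 and finishes at hour 11.
After the boil (finishes hour 11), packaging can start at hour 11 and finishes at hour 14.
Chilling has to wait for the boil (finishes hour 11); mashing (finishes hour 5, plus 1-hour gap → hour 6). The latest of these is hour 11, so chilling runs hour 11 to 11 + 8 = hour 19.
Primary fermentation cannot start until chilling (finishes hour 19); mashing (finishes hour 5); the boil (finishes hour 11). The controlling bound is hour 19, so primary fermentation finishes at 19 + 1 = hour 20.
All tasks are finished once the last one completes. Finish times: Mashing at 5, The boil at 11, Chilling at 19, Primary fermentation at 20, Packaging at 14. The latest is hour 20.

20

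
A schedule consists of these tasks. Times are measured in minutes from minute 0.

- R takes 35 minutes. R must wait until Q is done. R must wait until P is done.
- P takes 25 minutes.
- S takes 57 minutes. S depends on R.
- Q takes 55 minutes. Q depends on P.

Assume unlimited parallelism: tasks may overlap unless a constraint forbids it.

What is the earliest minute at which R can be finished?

115

P has no prerequisites, so it starts at minute 0 and finishes at minute 25.
Q cannot begin until P (finishes minute 25). It runs from minute 25 to 25 + 55 = minute 80.
R cannot start until Q (finishes minute 80); P (finishes minute 25). The controlling bound is minute 80, so R finishes at 80 + 35 = minute 115.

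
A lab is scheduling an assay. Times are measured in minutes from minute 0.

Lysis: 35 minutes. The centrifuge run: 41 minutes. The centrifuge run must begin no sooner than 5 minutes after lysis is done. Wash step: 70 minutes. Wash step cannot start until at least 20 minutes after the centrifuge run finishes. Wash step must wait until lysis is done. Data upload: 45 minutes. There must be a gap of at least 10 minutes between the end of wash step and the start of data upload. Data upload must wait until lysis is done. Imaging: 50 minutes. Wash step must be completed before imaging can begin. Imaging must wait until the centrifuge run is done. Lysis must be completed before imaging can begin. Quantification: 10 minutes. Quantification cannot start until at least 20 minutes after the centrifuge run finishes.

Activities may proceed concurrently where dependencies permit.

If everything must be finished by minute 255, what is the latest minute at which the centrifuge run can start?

Imaging must finish by minute 255; it takes 50 minutes, so it must start by 255 − 50 = minute 205.
Nothing follows data upload; the deadline of minute 255 is its only limit. It must start by 255 − 45 = minute 210.
For wash step: imaging (must start by minute 205); data upload (must start by minute 210, minus 10-minute gap → minute 200). The most restrictive is minute 200; with a 70-minute duration, wash step must start by minute 130.
Quantification has no dependents, so it just needs to finish by minute 255. Starting by 255 − 10 = minute 245 achieves that.
The centrifuge run has several dependents: wash step (must start by minute 130, minus 20-minute gap → minute 110); imaging (must start by minute 205); quantification (must start by minute 245, minus 20-minute gap → minute 225). The earliest of those limits is minute 110, so the centrifuge run must start by 110 − 41 = minute 69.

69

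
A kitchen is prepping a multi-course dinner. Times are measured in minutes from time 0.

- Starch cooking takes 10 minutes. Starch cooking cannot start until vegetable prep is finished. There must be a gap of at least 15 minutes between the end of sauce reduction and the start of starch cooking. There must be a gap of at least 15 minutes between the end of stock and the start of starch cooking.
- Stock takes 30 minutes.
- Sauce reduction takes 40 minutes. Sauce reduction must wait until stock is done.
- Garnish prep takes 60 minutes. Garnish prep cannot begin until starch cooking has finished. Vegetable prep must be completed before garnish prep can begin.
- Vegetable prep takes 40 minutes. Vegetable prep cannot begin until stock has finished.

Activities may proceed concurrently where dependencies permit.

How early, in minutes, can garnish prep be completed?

155

Stock has no prerequisites, so it starts at minute 0 and finishes at minute 30.
Sauce reduction waits on stock (finishes minute 30), so it starts at minute 30 and finishes at 30 + 40 = minute 70.
After stock (finishes minute 30), vegetable prep can start at minute 30 and finishes at minute 70.
For starch cooking: vegetable prep (finishes minute 70); sauce reduction (finishes minute 70, plus 15-minute gap → minute 85); stock (finishes minute 30, plus 15-minute gap → minute 45). Taking the maximum gives a start of minute 85, and it finishes at 85 + 10 = minute 95.
Garnish prep cannot start until starch cooking (finishes minute 95); vegetable prep (finishes minute 70). The controlling bound is minute 95, so garnish prep finishes at 95 + 60 = minute 155.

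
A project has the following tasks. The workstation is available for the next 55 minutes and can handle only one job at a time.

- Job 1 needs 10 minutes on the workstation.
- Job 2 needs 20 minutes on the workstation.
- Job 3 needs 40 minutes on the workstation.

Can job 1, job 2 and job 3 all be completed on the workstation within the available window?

Running back to back, the jobs need 10 + 20 + 40 = 70 minutes on the workstation.
Since 70 > 55, they cannot all fit.

No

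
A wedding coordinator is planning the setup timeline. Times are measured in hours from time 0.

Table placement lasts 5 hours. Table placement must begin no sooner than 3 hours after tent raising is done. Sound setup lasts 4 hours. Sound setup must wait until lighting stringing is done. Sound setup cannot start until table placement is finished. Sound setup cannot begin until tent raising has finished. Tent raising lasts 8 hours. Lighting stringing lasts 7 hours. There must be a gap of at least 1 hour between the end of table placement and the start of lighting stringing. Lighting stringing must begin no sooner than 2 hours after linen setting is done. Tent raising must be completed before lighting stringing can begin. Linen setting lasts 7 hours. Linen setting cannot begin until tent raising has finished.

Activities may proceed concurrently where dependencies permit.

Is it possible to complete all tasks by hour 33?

Yes

Tent raising has no prerequisites, so it starts at hour 0 and finishes at hour 8.
Linen setting waits on tent raising (finishes hour 8), so it starts at hour 8 and finishes at 8 + 7 = hour 15.
After tent raising (finishes hour 8, plus 3-hour gap → hour 11), table placement can start at hour 11 and finishes at hour 16.
For lighting stringing: table placement (finishes hour 16, plus 1-hour gap → hour 17); linen setting (finishes hour 15, plus 2-hour gap → hour 17); tent raising (finishes hour 8). Taking the maximum gives a start of hour 17, and it finishes at 17 + 7 = hour 24.
For sound setup: lighting stringing (finishes hour 24); table placement (finishes hour 16); tent raising (finishes hour 8). Taking the maximum gives a start of hour 24, and it finishes at 24 + 4 = hour 28.
Every task is finished by hour 28, which is no later than the deadline of 33, so the schedule is feasible.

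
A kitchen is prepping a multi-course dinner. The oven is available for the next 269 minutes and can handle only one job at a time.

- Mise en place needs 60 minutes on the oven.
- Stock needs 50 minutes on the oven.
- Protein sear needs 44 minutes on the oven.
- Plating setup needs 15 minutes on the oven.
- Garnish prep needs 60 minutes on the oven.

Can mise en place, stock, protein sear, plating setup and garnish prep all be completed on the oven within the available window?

Running back to back, the jobs need 60 + 50 + 44 + 15 + 60 = 229 minutes on the oven.
Since 229 ≤ 269, they fit within the window.

Yes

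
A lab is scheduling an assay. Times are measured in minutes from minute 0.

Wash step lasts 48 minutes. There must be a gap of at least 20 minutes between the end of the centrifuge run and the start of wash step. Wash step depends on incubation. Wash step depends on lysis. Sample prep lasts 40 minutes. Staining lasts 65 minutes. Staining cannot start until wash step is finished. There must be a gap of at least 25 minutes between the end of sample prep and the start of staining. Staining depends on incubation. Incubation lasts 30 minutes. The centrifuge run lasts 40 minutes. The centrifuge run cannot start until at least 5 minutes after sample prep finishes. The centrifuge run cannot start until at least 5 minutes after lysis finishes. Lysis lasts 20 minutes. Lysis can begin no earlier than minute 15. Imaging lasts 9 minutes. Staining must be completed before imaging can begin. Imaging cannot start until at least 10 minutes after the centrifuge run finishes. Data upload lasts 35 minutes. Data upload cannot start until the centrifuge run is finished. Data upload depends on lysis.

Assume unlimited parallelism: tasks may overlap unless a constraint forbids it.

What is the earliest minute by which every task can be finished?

227

Nothing blocks incubation, so it runs from minute 0 to minute 30.
Lysis cannot begin until its own release at minute 15. It runs from minute 15 to 15 + 20 = minute 35.
Nothing blocks sample prep, so it runs from minute 0 to minute 40.
The centrifuge run has to wait for sample prep (finishes minute 40, plus 5-minute gap → minute 45); lysis (finishes minute 35, plus 5-minute gap → minute 40). The latest of these is minute 45, so the centrifuge run runs minute 45 to 45 + 40 = minute 85.
Data upload needs all of the centrifuge run (finishes minute 85); lysis (finishes minute 35). That puts its earliest start at minute 85; it finishes at 85 + 35 = minute 120.
Wash step needs all of the centrifuge run (finishes minute 85, plus 20-minute gap → minute 105); incubation (finishes minute 30); lysis (finishes minute 35). That puts its earliest start at minute 105; it finishes at 105 + 48 = minute 153.
Staining needs all of wash step (finishes minute 153); sample prep (finishes minute 40, plus 25-minute gap → minute 65); incubation (finishes minute 30). That puts its earliest start at minute 153; it finishes at 153 + 65 = minute 218.
Imaging cannot start until staining (finishes minute 218); the centrifuge run (finishes minute 85, plus 10-minute gap → minute 95). The controlling bound is minute 218, so imaging finishes at 218 + 9 = minute 227.
All tasks are finished once the last one completes. Finish times: Sample prep at 40, Lysis at 35, Incubation at 30, The centrifuge run at 85, Wash step at 153, Staining at 218, Imaging at 227, Data upload at 120. The latest is minute 227.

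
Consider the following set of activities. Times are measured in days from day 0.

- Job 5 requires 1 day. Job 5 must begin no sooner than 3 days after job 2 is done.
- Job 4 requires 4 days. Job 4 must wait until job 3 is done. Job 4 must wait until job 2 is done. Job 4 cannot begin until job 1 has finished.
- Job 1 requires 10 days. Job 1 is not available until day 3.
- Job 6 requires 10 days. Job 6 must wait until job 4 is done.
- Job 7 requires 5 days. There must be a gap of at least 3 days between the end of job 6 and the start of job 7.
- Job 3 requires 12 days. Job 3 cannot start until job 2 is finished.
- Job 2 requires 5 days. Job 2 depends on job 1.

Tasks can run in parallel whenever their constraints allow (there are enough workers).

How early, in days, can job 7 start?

Job 1 cannot begin until its own release at day 3. It runs from day 3 to 3 + 10 = day 13.
Job 2 waits on job 1 (finishes day 13), so it starts at day 13 and finishes at 13 + 5 = day 18.
Job 3 cannot begin until job 2 (finishes day 18). It runs from day 18 to 18 + 12 = day 30.
Job 4 has to wait for job 3 (finishes day 30); job 2 (finishes day 18); job 1 (finishes day 13). The latest of these is day 30, so job 4 runs day 30 to 30 + 4 = day 34.
After job 4 (finishes day 34), job 6 can start at day 34 and finishes at day 44.
Job 7 waits on job 6 (finishes day 44, plus 3-day gap → day 47), so the earliest it can start is day 47.

47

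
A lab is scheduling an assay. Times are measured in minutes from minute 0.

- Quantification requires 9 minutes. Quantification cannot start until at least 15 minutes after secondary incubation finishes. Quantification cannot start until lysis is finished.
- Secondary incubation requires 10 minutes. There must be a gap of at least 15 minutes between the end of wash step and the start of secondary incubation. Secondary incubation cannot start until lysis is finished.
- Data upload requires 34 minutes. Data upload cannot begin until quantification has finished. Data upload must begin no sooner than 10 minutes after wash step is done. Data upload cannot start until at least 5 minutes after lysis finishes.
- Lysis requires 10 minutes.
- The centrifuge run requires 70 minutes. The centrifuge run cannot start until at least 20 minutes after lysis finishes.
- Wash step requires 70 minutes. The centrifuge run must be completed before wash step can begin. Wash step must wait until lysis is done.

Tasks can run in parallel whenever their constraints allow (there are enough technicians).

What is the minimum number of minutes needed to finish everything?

253

Lysis has no prerequisites, so it starts at minute 0 and finishes at minute 10.
The centrifuge run cannot begin until lysis (finishes minute 10, plus 20-minute gap → minute 30). It runs from minute 30 to 30 + 70 = minute 100.
Wash step needs all of the centrifuge run (finishes minute 100); lysis (finishes minute 10). That puts its earliest start at minute 100; it finishes at 100 + 70 = minute 170.
Secondary incubation cannot start until wash step (finishes minute 170, plus 15-minute gap → minute 185); lysis (finishes minute 10). The controlling bound is minute 185, so secondary incubation finishes at 185 + 10 = minute 195.
Quantification has to wait for secondary incubation (finishes minute 195, plus 15-minute gap → minute 210); lysis (finishes minute 10). The latest of these is minute 210, so quantification runs minute 210 to 210 + 9 = minute 219.
Data upload cannot start until quantification (finishes minute 219); wash step (finishes minute 170, plus 10-minute gap → minute 180); lysis (finishes minute 10, plus 5-minute gap → minute 15). The controlling bound is minute 219, so data upload finishes at 219 + 34 = minute 253.
All tasks are finished once the last one completes. Finish times: Lysis at 10, The centrifuge run at 100, Wash step at 170, Secondary incubation at 195, Quantification at 219, Data upload at 253. The latest is minute 253.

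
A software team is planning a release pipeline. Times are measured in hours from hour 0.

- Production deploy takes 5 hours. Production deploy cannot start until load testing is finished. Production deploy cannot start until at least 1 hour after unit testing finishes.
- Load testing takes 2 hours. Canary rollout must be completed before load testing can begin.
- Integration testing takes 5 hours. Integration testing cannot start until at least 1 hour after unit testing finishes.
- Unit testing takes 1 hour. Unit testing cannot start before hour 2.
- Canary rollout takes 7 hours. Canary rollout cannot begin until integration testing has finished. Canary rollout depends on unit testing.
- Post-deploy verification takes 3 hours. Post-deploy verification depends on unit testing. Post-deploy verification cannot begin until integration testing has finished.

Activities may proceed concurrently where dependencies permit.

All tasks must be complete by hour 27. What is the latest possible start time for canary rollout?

13

To finish by hour 27, production deploy (duration 5) must start no later than hour 22.
Load testing feeds into production deploy (must start by hour 22); so load testing must finish by hour 22 and therefore start by hour 20.
Since load testing (must start by hour 20) depends on it, canary rollout must finish by hour 20. Backing off its 7-hour duration gives a latest start of hour 13.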